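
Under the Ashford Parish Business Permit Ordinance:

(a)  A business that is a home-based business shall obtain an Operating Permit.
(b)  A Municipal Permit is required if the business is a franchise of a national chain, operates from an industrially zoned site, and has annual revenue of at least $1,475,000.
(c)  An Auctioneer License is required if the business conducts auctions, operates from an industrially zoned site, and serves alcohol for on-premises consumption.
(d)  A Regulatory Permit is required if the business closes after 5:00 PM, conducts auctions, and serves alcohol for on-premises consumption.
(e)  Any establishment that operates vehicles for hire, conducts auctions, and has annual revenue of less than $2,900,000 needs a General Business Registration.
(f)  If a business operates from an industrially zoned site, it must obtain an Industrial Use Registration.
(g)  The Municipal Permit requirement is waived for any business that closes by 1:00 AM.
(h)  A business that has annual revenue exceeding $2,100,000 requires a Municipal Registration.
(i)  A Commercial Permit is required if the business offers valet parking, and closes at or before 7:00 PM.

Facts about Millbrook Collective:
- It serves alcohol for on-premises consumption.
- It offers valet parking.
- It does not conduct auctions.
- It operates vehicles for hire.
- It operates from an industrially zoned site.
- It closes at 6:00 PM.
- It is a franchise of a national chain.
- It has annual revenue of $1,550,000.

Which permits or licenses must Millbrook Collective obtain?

(a) operates from an industrially zoned site (not: is a home-based business) → Operating Permit not required.
(b) is a franchise of a national chain; operates from an industrially zoned site; revenue $1,550,000 ≥ $1,475,000 → Municipal Permit required.
(c) does not conduct auctions; operates from an industrially zoned site; serves alcohol for on-premises consumption → Auctioneer License not required.
(d) closes 6:00 PM, after 5:00 PM; does not conduct auctions; serves alcohol for on-premises consumption → Regulatory Permit not required.
(e) operates vehicles for hire; does not conduct auctions; revenue $1,550,000 < $2,900,000 → General Business Registration not required.
(f) operates from an industrially zoned site → Industrial Use Registration required.
(g) closes 6:00 PM, at/before 1:00 AM → exempt from Municipal Permit.
(h) revenue $1,550,000 ≤ $2,100,000 → Municipal Registration not required.
(i) offers valet parking; closes 6:00 PM, at/before 7:00 PM → Commercial Permit required.

Commercial Permit, Industrial Use Registration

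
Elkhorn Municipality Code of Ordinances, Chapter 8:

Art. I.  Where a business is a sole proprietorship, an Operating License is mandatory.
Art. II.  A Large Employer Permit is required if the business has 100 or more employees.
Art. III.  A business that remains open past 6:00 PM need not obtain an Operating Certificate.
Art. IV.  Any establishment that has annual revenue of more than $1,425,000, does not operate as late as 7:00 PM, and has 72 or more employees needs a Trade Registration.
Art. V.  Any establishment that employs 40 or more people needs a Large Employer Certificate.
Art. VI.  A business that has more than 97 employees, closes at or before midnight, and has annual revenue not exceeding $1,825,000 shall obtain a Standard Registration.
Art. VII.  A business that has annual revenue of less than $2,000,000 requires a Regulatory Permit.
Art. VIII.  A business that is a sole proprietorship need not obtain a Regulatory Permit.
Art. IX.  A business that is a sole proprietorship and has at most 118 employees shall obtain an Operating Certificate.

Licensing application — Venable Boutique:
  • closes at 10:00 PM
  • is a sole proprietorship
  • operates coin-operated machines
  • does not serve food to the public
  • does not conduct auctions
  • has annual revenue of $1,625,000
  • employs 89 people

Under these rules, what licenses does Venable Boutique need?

Large Employer Certificate, Operating License

Art. I. is a sole proprietorship → Operating License required.
Art. II. employees 89 < 100 → Large Employer Permit not required.
Art. III. closes 10:00 PM, after 6:00 PM → exempt from Operating Certificate.
Art. IV. revenue $1,625,000 > $1,425,000; closes 10:00 PM, after 7:00 PM; employees 89 ≥ 72 → Trade Registration not required.
Art. V. employees 89 ≥ 40 → Large Employer Certificate required.
Art. VI. employees 89 ≤ 97; closes 10:00 PM, at/before midnight; revenue $1,625,000 ≤ $1,825,000 → Standard Registration not required.
Art. VII. revenue $1,625,000 < $2,000,000 → Regulatory Permit required.
Art. VIII. is a sole proprietorship → exempt from Regulatory Permit.
Art. IX. is a sole proprietorship; employees 89 ≤ 118 → Operating Certificate required.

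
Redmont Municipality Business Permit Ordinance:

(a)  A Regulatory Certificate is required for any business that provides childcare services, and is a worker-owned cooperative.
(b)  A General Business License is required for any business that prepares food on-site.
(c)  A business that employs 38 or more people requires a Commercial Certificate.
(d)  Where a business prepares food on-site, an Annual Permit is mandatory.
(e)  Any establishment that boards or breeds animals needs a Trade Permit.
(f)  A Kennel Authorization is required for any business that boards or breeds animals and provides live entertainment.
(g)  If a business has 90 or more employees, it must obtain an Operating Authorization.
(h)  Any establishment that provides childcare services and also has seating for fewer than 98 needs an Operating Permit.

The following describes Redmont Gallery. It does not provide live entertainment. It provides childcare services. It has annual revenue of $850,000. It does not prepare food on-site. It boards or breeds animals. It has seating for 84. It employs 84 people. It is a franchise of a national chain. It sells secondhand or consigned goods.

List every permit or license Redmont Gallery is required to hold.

Commercial Certificate, Operating Permit, Trade Permit

(a) provides childcare services; is a franchise of a national chain (not: is a worker-owned cooperative) → Regulatory Certificate not required.
(b) does not prepare food on-site → General Business License not required.
(c) employees 84 ≥ 38 → Commercial Certificate required.
(d) does not prepare food on-site → Annual Permit not required.
(e) boards or breeds animals → Trade Permit required.
(f) boards or breeds animals; does not provide live entertainment → Kennel Authorization not required.
(g) employees 84 < 90 → Operating Authorization not required.
(h) provides childcare services; seating 84 < 98 → Operating Permit required.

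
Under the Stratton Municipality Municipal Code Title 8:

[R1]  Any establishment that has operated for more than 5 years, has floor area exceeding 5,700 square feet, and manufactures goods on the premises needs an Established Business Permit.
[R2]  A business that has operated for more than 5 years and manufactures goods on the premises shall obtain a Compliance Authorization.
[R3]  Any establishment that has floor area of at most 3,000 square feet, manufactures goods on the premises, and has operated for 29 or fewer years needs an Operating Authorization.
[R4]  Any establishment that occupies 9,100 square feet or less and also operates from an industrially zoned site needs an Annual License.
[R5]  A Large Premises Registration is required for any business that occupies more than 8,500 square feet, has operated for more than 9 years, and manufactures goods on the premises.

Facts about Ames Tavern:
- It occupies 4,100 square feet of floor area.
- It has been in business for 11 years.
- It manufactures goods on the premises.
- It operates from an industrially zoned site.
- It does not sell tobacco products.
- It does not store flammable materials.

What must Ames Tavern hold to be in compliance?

[R1] years in business 11 > 5; floor area 4,100 square feet ≤ 5,700 square feet; manufactures goods on the premises → Established Business Permit not required.
[R2] years in business 11 > 5; manufactures goods on the premises → Compliance Authorization required.
[R3] floor area 4,100 square feet > 3,000 square feet; manufactures goods on the premises; years in business 11 ≤ 29 → Operating Authorization not required.
[R4] floor area 4,100 square feet ≤ 9,100 square feet; operates from an industrially zoned site → Annual License required.
[R5] floor area 4,100 square feet ≤ 8,500 square feet; years in business 11 > 9; manufactures goods on the premises → Large Premises Registration not required.

Annual License, Compliance Authorization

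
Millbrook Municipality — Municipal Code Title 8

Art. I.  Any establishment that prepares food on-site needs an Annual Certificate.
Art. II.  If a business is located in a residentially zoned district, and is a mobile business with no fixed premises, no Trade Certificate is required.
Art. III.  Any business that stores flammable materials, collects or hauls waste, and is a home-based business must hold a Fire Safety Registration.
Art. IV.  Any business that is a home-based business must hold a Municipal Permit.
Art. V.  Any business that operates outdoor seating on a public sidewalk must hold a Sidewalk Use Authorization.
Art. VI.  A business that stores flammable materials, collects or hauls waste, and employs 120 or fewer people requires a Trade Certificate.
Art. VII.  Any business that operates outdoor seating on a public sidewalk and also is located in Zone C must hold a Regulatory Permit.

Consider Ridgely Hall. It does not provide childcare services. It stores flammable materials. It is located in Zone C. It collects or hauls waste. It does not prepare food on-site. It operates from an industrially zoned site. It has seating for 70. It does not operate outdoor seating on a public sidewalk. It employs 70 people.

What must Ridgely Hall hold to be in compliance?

Art. I. does not prepare food on-site → Annual Certificate not required.
Art. II. is located in Zone C (not: is located in a residentially zoned district); operates from an industrially zoned site (not: is a mobile business with no fixed premises) → Trade Certificate exemption does not apply.
Art. III. stores flammable materials; collects or hauls waste; operates from an industrially zoned site (not: is a home-based business) → Fire Safety Registration not required.
Art. IV. operates from an industrially zoned site (not: is a home-based business) → Municipal Permit not required.
Art. V. does not operate outdoor seating on a public sidewalk → Sidewalk Use Authorization not required.
Art. VI. stores flammable materials; collects or hauls waste; employees 70 ≤ 120 → Trade Certificate required.
Art. VII. does not operate outdoor seating on a public sidewalk; is located in Zone C → Regulatory Permit not required.

Trade Certificate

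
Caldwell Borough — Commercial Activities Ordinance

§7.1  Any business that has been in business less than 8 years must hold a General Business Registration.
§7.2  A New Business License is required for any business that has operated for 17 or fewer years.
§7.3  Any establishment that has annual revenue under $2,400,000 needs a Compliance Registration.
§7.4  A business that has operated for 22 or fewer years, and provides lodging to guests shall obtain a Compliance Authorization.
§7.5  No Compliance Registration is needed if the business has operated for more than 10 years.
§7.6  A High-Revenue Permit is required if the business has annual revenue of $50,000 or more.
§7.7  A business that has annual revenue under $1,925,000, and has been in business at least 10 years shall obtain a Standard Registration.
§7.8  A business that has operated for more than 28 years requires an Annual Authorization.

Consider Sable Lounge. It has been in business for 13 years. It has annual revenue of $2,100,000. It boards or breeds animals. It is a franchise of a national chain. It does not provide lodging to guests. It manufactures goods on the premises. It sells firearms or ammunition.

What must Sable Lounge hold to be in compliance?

High-Revenue Permit, New Business License

§7.1 years in business 13 ≥ 8 → General Business Registration not required.
§7.2 years in business 13 ≤ 17 → New Business License required.
§7.3 revenue $2,100,000 < $2,400,000 → Compliance Registration required.
§7.4 years in business 13 ≤ 22; does not provide lodging to guests → Compliance Authorization not required.
§7.5 years in business 13 > 10 → exempt from Compliance Registration.
§7.6 revenue $2,100,000 ≥ $50,000 → High-Revenue Permit required.
§7.7 revenue $2,100,000 ≥ $1,925,000; years in business 13 ≥ 10 → Standard Registration not required.
§7.8 years in business 13 ≤ 28 → Annual Authorization not required.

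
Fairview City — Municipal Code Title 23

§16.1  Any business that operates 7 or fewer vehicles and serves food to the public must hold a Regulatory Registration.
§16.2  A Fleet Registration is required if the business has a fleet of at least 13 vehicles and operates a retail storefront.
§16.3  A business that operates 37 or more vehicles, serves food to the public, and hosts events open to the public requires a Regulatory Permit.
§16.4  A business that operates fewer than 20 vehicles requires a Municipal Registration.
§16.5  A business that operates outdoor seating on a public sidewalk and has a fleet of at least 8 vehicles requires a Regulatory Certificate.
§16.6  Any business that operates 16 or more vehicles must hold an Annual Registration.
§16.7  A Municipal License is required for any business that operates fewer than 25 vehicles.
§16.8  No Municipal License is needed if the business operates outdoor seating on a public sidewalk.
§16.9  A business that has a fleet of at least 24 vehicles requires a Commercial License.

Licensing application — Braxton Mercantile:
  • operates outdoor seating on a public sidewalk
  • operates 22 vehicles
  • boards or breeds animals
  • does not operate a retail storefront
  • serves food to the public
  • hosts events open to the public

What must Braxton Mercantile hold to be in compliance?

§16.1 vehicles 22 > 7; serves food to the public → Regulatory Registration not required.
§16.2 vehicles 22 ≥ 13; does not operate a retail storefront → Fleet Registration not required.
§16.3 vehicles 22 < 37; serves food to the public; hosts events open to the public → Regulatory Permit not required.
§16.4 vehicles 22 ≥ 20 → Municipal Registration not required.
§16.5 operates outdoor seating on a public sidewalk; vehicles 22 ≥ 8 → Regulatory Certificate required.
§16.6 vehicles 22 ≥ 16 → Annual Registration required.
§16.7 vehicles 22 < 25 → Municipal License required.
§16.8 operates outdoor seating on a public sidewalk → exempt from Municipal License.
§16.9 vehicles 22 < 24 → Commercial License not required.

Annual Registration, Regulatory Certificate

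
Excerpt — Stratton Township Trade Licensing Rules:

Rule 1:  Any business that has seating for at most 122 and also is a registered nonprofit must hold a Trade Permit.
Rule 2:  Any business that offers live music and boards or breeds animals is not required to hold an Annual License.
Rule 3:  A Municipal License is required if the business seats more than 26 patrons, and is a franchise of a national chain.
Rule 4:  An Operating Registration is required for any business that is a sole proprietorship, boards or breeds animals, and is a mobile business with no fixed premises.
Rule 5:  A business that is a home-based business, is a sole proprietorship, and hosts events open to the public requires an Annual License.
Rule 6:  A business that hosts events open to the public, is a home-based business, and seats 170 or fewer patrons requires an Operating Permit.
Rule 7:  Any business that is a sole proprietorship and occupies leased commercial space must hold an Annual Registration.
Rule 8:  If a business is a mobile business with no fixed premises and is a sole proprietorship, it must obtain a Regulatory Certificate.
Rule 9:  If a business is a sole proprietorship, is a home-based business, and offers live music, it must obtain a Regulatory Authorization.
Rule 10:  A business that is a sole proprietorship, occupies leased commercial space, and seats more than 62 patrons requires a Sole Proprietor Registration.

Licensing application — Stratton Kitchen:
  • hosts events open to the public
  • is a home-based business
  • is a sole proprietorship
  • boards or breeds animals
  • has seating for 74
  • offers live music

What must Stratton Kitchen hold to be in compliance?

Operating Permit, Regulatory Authorization

Rule 1: seating 74 ≤ 122; is a sole proprietorship (not: is a registered nonprofit) → Trade Permit not required.
Rule 2: offers live music; boards or breeds animals → exempt from Annual License.
Rule 3: seating 74 > 26; is a sole proprietorship (not: is a franchise of a national chain) → Municipal License not required.
Rule 4: is a sole proprietorship; boards or breeds animals; is a home-based business (not: is a mobile business with no fixed premises) → Operating Registration not required.
Rule 5: is a home-based business; is a sole proprietorship; hosts events open to the public → Annual License required.
Rule 6: hosts events open to the public; is a home-based business; seating 74 ≤ 170 → Operating Permit required.
Rule 7: is a sole proprietorship; is a home-based business (not: occupies leased commercial space) → Annual Registration not required.
Rule 8: is a home-based business (not: is a mobile business with no fixed premises); is a sole proprietorship → Regulatory Certificate not required.
Rule 9: is a sole proprietorship; is a home-based business; offers live music → Regulatory Authorization required.
Rule 10: is a sole proprietorship; is a home-based business (not: occupies leased commercial space); seating 74 > 62 → Sole Proprietor Registration not required.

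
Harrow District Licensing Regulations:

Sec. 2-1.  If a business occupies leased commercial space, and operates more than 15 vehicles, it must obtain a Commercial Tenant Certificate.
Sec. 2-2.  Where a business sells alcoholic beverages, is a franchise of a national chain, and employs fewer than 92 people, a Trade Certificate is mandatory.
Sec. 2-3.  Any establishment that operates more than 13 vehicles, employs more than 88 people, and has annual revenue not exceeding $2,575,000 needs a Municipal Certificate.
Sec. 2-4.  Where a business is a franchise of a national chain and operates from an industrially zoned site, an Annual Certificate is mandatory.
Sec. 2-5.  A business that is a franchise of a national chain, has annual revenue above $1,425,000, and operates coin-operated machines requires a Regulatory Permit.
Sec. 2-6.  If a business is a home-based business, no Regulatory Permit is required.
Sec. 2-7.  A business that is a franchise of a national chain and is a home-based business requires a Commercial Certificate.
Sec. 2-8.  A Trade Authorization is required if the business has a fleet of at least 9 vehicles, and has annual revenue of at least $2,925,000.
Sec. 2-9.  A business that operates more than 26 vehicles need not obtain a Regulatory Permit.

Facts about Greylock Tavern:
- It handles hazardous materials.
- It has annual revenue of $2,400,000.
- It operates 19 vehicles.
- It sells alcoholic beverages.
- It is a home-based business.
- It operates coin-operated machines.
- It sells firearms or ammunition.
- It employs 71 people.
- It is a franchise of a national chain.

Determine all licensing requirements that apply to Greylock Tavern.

Commercial Certificate, Trade Certificate

Sec. 2-1. is a home-based business (not: occupies leased commercial space); vehicles 19 > 15 → Commercial Tenant Certificate not required.
Sec. 2-2. sells alcoholic beverages; is a franchise of a national chain; employees 71 < 92 → Trade Certificate required.
Sec. 2-3. vehicles 19 > 13; employees 71 ≤ 88; revenue $2,400,000 ≤ $2,575,000 → Municipal Certificate not required.
Sec. 2-4. is a franchise of a national chain; is a home-based business (not: operates from an industrially zoned site) → Annual Certificate not required.
Sec. 2-5. is a franchise of a national chain; revenue $2,400,000 > $1,425,000; operates coin-operated machines → Regulatory Permit required.
Sec. 2-6. is a home-based business → exempt from Regulatory Permit.
Sec. 2-7. is a franchise of a national chain; is a home-based business → Commercial Certificate required.
Sec. 2-8. vehicles 19 ≥ 9; revenue $2,400,000 < $2,925,000 → Trade Authorization not required.
Sec. 2-9. vehicles 19 ≤ 26 → Regulatory Permit exemption does not apply.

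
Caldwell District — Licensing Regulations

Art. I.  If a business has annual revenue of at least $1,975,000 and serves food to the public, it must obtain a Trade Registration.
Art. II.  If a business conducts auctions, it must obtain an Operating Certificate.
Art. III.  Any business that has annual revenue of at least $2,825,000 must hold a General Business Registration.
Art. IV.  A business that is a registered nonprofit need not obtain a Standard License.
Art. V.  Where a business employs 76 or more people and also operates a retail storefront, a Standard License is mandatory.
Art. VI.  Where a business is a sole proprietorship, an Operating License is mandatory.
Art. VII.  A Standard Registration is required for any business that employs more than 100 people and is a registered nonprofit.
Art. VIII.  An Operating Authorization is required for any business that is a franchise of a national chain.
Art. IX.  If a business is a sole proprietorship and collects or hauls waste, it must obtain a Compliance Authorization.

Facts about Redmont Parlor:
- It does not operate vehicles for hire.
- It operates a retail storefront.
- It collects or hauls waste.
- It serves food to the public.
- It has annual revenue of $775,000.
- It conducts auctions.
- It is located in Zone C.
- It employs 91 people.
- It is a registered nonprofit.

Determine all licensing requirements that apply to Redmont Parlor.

Art. I. revenue $775,000 < $1,975,000; serves food to the public → Trade Registration not required.
Art. II. conducts auctions → Operating Certificate required.
Art. III. revenue $775,000 < $2,825,000 → General Business Registration not required.
Art. IV. is a registered nonprofit → exempt from Standard License.
Art. V. employees 91 ≥ 76; operates a retail storefront → Standard License required.
Art. VI. is a registered nonprofit (not: is a sole proprietorship) → Operating License not required.
Art. VII. employees 91 ≤ 100; is a registered nonprofit → Standard Registration not required.
Art. VIII. is a registered nonprofit (not: is a franchise of a national chain) → Operating Authorization not required.
Art. IX. is a registered nonprofit (not: is a sole proprietorship); collects or hauls waste → Compliance Authorization not required.

Operating Certificate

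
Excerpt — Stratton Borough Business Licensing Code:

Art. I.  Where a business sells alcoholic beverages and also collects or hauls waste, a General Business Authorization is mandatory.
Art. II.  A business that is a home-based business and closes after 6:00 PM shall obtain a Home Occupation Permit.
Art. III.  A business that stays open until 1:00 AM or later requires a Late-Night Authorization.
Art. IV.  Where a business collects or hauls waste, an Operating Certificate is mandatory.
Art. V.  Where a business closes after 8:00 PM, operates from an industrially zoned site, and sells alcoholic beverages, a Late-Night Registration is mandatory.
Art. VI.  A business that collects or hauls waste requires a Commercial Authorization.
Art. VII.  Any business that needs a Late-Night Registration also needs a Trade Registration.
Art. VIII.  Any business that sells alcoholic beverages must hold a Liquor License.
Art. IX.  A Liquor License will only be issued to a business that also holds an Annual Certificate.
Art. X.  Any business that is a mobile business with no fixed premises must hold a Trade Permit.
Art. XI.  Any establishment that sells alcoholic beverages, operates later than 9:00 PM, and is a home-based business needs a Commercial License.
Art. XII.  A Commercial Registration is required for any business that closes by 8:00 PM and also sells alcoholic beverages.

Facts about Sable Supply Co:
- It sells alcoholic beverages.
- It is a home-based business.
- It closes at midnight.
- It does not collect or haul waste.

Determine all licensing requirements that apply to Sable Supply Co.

Art. I. sells alcoholic beverages; does not collect or haul waste → General Business Authorization not required.
Art. II. is a home-based business; closes midnight, after 6:00 PM → Home Occupation Permit required.
Art. III. closes midnight, at/before 1:00 AM → Late-Night Authorization not required.
Art. IV. does not collect or haul waste → Operating Certificate not required.
Art. V. closes midnight, after 8:00 PM; is a home-based business (not: operates from an industrially zoned site); sells alcoholic beverages → Late-Night Registration not required.
Art. VI. does not collect or haul waste → Commercial Authorization not required.
Art. VII. Late-Night Registration is not required → no effect.
Art. VIII. sells alcoholic beverages → Liquor License required.
Art. IX. Liquor License is required → Annual Certificate also required.
Art. X. is a home-based business (not: is a mobile business with no fixed premises) → Trade Permit not required.
Art. XI. sells alcoholic beverages; closes midnight, after 9:00 PM; is a home-based business → Commercial License required.
Art. XII. closes midnight, after 8:00 PM; sells alcoholic beverages → Commercial Registration not required.

Annual Certificate, Commercial License, Home Occupation Permit, Liquor License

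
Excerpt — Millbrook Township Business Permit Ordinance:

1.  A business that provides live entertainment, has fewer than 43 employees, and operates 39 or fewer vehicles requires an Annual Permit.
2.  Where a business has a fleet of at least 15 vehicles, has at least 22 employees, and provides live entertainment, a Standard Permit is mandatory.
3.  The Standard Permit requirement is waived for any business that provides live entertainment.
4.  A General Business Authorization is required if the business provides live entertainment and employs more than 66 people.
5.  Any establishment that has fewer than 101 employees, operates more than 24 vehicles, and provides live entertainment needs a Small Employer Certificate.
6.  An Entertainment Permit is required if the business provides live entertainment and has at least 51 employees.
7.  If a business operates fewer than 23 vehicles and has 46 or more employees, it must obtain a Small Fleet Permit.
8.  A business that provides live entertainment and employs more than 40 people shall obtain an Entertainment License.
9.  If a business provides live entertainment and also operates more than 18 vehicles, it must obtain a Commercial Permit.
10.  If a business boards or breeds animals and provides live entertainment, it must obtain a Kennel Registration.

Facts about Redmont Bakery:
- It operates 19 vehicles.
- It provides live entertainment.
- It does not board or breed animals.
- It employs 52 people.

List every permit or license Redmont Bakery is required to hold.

Commercial Permit, Entertainment License, Entertainment Permit, Small Fleet Permit

1. provides live entertainment; employees 52 ≥ 43; vehicles 19 ≤ 39 → Annual Permit not required.
2. vehicles 19 ≥ 15; employees 52 ≥ 22; provides live entertainment → Standard Permit required.
3. provides live entertainment → exempt from Standard Permit.
4. provides live entertainment; employees 52 ≤ 66 → General Business Authorization not required.
5. employees 52 < 101; vehicles 19 ≤ 24; provides live entertainment → Small Employer Certificate not required.
6. provides live entertainment; employees 52 ≥ 51 → Entertainment Permit required.
7. vehicles 19 < 23; employees 52 ≥ 46 → Small Fleet Permit required.
8. provides live entertainment; employees 52 > 40 → Entertainment License required.
9. provides live entertainment; vehicles 19 > 18 → Commercial Permit required.
10. does not board or breed animals; provides live entertainment → Kennel Registration not required.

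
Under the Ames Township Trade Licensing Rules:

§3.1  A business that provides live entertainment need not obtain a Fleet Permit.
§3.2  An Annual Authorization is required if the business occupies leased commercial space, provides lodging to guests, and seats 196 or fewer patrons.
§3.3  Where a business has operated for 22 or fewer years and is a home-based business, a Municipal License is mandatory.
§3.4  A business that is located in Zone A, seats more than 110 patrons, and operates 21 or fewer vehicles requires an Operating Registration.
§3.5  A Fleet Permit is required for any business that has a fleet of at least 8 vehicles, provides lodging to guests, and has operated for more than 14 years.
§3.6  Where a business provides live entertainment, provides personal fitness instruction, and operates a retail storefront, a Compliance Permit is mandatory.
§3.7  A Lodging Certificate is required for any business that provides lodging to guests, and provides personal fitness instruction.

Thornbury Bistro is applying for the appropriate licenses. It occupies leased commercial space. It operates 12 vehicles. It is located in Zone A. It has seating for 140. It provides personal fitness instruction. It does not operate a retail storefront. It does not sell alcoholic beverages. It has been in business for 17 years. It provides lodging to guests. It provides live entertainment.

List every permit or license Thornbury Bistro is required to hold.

Annual Authorization, Lodging Certificate, Operating Registration

§3.1 provides live entertainment → exempt from Fleet Permit.
§3.2 occupies leased commercial space; provides lodging to guests; seating 140 ≤ 196 → Annual Authorization required.
§3.3 years in business 17 ≤ 22; occupies leased commercial space (not: is a home-based business) → Municipal License not required.
§3.4 is located in Zone A; seating 140 > 110; vehicles 12 ≤ 21 → Operating Registration required.
§3.5 vehicles 12 ≥ 8; provides lodging to guests; years in business 17 > 14 → Fleet Permit required.
§3.6 provides live entertainment; provides personal fitness instruction; does not operate a retail storefront → Compliance Permit not required.
§3.7 provides lodging to guests; provides personal fitness instruction → Lodging Certificate required.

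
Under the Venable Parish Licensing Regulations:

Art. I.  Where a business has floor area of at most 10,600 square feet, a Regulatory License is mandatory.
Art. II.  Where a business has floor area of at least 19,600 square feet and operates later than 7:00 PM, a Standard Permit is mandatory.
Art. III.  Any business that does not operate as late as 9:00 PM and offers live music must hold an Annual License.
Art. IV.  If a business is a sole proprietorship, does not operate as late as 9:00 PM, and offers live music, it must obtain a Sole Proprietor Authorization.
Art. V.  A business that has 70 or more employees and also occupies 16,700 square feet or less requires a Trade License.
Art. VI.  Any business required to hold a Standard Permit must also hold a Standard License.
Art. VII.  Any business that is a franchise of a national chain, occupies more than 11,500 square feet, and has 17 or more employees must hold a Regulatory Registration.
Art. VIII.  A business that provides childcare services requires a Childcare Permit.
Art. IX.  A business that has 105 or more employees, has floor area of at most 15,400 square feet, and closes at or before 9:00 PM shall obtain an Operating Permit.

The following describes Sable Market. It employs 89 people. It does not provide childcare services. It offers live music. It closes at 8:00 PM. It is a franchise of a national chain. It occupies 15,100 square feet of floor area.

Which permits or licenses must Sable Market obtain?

Annual License, Regulatory Registration, Trade License

Art. I. floor area 15,100 square feet > 10,600 square feet → Regulatory License not required.
Art. II. floor area 15,100 square feet < 19,600 square feet; closes 8:00 PM, after 7:00 PM → Standard Permit not required.
Art. III. closes 8:00 PM, at/before 9:00 PM; offers live music → Annual License required.
Art. IV. is a franchise of a national chain (not: is a sole proprietorship); closes 8:00 PM, at/before 9:00 PM; offers live music → Sole Proprietor Authorization not required.
Art. V. employees 89 ≥ 70; floor area 15,100 square feet ≤ 16,700 square feet → Trade License required.
Art. VI. Standard Permit is not required → no effect.
Art. VII. is a franchise of a national chain; floor area 15,100 square feet > 11,500 square feet; employees 89 ≥ 17 → Regulatory Registration required.
Art. VIII. does not provide childcare services → Childcare Permit not required.
Art. IX. employees 89 < 105; floor area 15,100 square feet ≤ 15,400 square feet; closes 8:00 PM, at/before 9:00 PM → Operating Permit not required.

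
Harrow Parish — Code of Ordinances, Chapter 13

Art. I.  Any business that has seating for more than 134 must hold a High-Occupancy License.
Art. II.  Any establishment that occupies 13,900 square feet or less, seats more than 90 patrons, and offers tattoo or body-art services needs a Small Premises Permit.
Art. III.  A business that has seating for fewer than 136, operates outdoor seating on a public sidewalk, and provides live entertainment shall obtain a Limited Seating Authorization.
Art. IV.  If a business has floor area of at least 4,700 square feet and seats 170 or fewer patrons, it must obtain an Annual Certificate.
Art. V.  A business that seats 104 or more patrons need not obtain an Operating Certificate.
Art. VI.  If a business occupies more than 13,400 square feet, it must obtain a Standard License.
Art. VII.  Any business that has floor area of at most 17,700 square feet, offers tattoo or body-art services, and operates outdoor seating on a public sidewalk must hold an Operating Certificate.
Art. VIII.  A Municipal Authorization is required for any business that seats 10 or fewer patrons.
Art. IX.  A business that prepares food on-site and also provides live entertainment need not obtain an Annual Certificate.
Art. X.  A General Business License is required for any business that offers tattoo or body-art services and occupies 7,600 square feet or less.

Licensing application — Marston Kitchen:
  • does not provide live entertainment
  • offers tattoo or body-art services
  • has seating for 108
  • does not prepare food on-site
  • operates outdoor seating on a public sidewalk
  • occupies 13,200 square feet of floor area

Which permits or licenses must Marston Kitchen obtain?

Annual Certificate, Small Premises Permit

Art. I. seating 108 ≤ 134 → High-Occupancy License not required.
Art. II. floor area 13,200 square feet ≤ 13,900 square feet; seating 108 > 90; offers tattoo or body-art services → Small Premises Permit required.
Art. III. seating 108 < 136; operates outdoor seating on a public sidewalk; does not provide live entertainment → Limited Seating Authorization not required.
Art. IV. floor area 13,200 square feet ≥ 4,700 square feet; seating 108 ≤ 170 → Annual Certificate required.
Art. V. seating 108 ≥ 104 → exempt from Operating Certificate.
Art. VI. floor area 13,200 square feet ≤ 13,400 square feet → Standard License not required.
Art. VII. floor area 13,200 square feet ≤ 17,700 square feet; offers tattoo or body-art services; operates outdoor seating on a public sidewalk → Operating Certificate required.
Art. VIII. seating 108 > 10 → Municipal Authorization not required.
Art. IX. does not prepare food on-site; does not provide live entertainment → Annual Certificate exemption does not apply.
Art. X. offers tattoo or body-art services; floor area 13,200 square feet > 7,600 square feet → General Business License not required.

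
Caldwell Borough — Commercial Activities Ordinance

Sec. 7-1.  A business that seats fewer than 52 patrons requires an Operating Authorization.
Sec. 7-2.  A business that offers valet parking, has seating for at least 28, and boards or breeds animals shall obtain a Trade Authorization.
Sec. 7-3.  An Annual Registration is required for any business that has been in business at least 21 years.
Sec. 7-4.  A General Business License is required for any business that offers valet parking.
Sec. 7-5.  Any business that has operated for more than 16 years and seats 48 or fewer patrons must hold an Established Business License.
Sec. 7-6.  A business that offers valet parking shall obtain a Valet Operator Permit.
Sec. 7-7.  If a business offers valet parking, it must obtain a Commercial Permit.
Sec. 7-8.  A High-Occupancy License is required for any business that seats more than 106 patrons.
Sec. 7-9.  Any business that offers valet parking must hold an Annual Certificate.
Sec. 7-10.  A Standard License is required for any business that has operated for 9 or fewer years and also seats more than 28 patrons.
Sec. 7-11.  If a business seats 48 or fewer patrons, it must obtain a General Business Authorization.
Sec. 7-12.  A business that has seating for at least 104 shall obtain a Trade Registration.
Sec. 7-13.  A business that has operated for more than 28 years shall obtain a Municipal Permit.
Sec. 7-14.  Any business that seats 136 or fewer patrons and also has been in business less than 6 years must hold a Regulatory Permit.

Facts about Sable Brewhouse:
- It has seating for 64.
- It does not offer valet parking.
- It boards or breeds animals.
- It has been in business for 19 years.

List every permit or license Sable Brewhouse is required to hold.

None

Sec. 7-1. seating 64 ≥ 52 → Operating Authorization not required.
Sec. 7-2. does not offer valet parking; seating 64 ≥ 28; boards or breeds animals → Trade Authorization not required.
Sec. 7-3. years in business 19 < 21 → Annual Registration not required.
Sec. 7-4. does not offer valet parking → General Business License not required.
Sec. 7-5. years in business 19 > 16; seating 64 > 48 → Established Business License not required.
Sec. 7-6. does not offer valet parking → Valet Operator Permit not required.
Sec. 7-7. does not offer valet parking → Commercial Permit not required.
Sec. 7-8. seating 64 ≤ 106 → High-Occupancy License not required.
Sec. 7-9. does not offer valet parking → Annual Certificate not required.
Sec. 7-10. years in business 19 > 9; seating 64 > 28 → Standard License not required.
Sec. 7-11. seating 64 > 48 → General Business Authorization not required.
Sec. 7-12. seating 64 < 104 → Trade Registration not required.
Sec. 7-13. years in business 19 ≤ 28 → Municipal Permit not required.
Sec. 7-14. seating 64 ≤ 136; years in business 19 ≥ 6 → Regulatory Permit not required.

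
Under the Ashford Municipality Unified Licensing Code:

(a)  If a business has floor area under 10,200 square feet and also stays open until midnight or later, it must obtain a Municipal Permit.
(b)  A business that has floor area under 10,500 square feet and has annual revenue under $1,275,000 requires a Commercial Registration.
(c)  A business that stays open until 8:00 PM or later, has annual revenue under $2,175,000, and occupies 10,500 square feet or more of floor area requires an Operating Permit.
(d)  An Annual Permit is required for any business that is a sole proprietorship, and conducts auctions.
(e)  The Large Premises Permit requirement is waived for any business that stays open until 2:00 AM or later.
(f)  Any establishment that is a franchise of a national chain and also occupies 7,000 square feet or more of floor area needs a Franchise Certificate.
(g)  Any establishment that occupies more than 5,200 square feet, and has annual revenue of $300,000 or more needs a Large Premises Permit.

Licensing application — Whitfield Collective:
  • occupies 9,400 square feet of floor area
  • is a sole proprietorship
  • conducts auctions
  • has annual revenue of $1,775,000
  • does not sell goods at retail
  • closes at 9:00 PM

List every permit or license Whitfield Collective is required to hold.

Annual Permit, Large Premises Permit

(a) floor area 9,400 square feet < 10,200 square feet; closes 9:00 PM, at/before midnight → Municipal Permit not required.
(b) floor area 9,400 square feet < 10,500 square feet; revenue $1,775,000 ≥ $1,275,000 → Commercial Registration not required.
(c) closes 9:00 PM, after 8:00 PM; revenue $1,775,000 < $2,175,000; floor area 9,400 square feet < 10,500 square feet → Operating Permit not required.
(d) is a sole proprietorship; conducts auctions → Annual Permit required.
(e) closes 9:00 PM, at/before 2:00 AM → Large Premises Permit exemption does not apply.
(f) is a sole proprietorship (not: is a franchise of a national chain); floor area 9,400 square feet ≥ 7,000 square feet → Franchise Certificate not required.
(g) floor area 9,400 square feet > 5,200 square feet; revenue $1,775,000 ≥ $300,000 → Large Premises Permit required.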